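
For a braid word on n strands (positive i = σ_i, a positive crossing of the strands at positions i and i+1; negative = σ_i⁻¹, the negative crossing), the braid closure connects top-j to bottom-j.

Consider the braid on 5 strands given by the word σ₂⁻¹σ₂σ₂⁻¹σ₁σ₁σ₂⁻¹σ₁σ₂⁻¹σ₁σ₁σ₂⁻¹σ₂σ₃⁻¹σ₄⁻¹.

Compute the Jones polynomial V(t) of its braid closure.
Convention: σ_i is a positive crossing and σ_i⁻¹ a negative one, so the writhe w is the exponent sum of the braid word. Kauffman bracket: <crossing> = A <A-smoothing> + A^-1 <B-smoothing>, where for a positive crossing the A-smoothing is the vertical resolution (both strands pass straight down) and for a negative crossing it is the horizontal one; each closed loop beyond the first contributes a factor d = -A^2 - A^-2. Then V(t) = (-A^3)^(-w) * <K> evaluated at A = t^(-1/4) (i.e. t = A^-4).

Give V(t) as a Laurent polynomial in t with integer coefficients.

The presented braid s2^-1 s2 s2^-1 s1 s1 s2^-1 s1 s2^-1 s1 s1 s2^-1 s2 s3^-1 s4^-1 on 5 strands reduces by inverse Markov moves (closure unchanged at each step):
  Destabilize: the word has the form β·s4^-1 where s4^-1 occurs only as the final letter (β ∈ B_4); drop it and the last strand → 4 strands.
  Destabilize: the word has the form β·s3^-1 where s3^-1 occurs only as the final letter (β ∈ B_3); drop it and the last strand → 3 strands.
  Deconjugate: the word is γ·β·γ⁻¹ with γ = s2^-1 s2 (prefix) and γ⁻¹ = s2^-1 s2 (suffix); strip both.
Reduced to β = s2^-1 s1 s1 s2^-1 s1 s2^-1 s1 s1 on 3 strands, 8 crossings.
Compute on β:
Braid: s2^-1 s1 s1 s2^-1 s1 s2^-1 s1 s1 on 3 strands, 8 crossings.
Writhe w = (#positive) - (#negative) = 5 - 3 = 2.
State-sum expansion of <K>. There are 2^8 = 256 states.
For each crossing: s=0 is the vertical smoothing, s=1 horizontal. Crossing k contributes A^(sign_k * (1 - 2*s_k)); loop factor d = -A^2 - A^-2.
Tabulate the states by total A-exponent and number of loops L (A-exp: L × count):
  A^8: L=4 ×1
  A^6: L=3 ×8
  A^4: L=2 ×26, L=4 ×2
  A^2: L=1 ×35, L=3 ×21
  A^0: L=2 ×63, L=4 ×7
  A^-2: L=3 ×55, L=5 ×1
  A^-4: L=4 ×28
  A^-6: L=5 ×8
  A^-8: L=6 ×1
Each group contributes A^e * Σ count * d^(L-1):
Powers of d = -A^2 - A^-2: d^2 = A^4 + 2 + A^-4; d^3 = -A^6 - 3*A^2 - 3*A^-2 - A^-6; d^4 = A^8 + 4*A^4 + 6 + 4*A^-4 + A^-8; d^5 = -A^10 - 5*A^6 - 10*A^2 - 10*A^-2 - 5*A^-6 - A^-10.
  A^8 * (d^3) = -A^14 - 3*A^10 - 3*A^6 - A^2
  A^6 * (8*d^2) = 8*A^10 + 16*A^6 + 8*A^2
  A^4 * (26*d + 2*d^3) = -2*A^10 - 32*A^6 - 32*A^2 - 2*A^-2
  A^2 * (35 + 21*d^2) = 21*A^6 + 77*A^2 + 21*A^-2
  A^0 * (63*d + 7*d^3) = -7*A^6 - 84*A^2 - 84*A^-2 - 7*A^-6
  A^-2 * (55*d^2 + d^4) = A^6 + 59*A^2 + 116*A^-2 + 59*A^-6 + A^-10
  A^-4 * (28*d^3) = -28*A^2 - 84*A^-2 - 84*A^-6 - 28*A^-10
  A^-6 * (8*d^4) = 8*A^2 + 32*A^-2 + 48*A^-6 + 32*A^-10 + 8*A^-14
  A^-8 * (d^5) = -A^2 - 5*A^-2 - 10*A^-6 - 10*A^-10 - 5*A^-14 - A^-18
Summing the groups: <K> = -A^14 + 3*A^10 - 4*A^6 + 6*A^2 - 6*A^-2 + 6*A^-6 - 5*A^-10 + 3*A^-14 - A^-18
Normalise by the writhe: (-A^3)^(-w) = (-A^3)^(-2) = A^-6, so f(A) = A^-6 * <K> = -A^8 + 3*A^4 - 4 + 6*A^-4 - 6*A^-8 + 6*A^-12 - 5*A^-16 + 3*A^-20 - A^-24.
Substitute A = t^(-1/4), i.e. A^e → t^(-e/4): V(t) = -t^6 + 3*t^5 - 5*t^4 + 6*t^3 - 6*t^2 + 6*t - 4 + 3*t^-1 - t^-2

Answer: -t^6 + 3*t^5 - 5*t^4 + 6*t^3 - 6*t^2 + 6*t - 4 + 3*t^-1 - t^-2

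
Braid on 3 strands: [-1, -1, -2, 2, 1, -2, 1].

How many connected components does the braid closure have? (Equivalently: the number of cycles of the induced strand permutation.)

2

Derivation:
Track the strand permutation on 3 strands, starting from identity.
  step 1: s1^-1 swaps positions 1,2 -> [2 1 3]
  step 2: s1^-1 swaps positions 1,2 -> [1 2 3]
  step 3: s2^-1 swaps positions 2,3 -> [1 3 2]
  step 4: s2 swaps positions 2,3 -> [1 2 3]
  step 5: s1 swaps positions 1,2 -> [2 1 3]
  step 6: s2^-1 swaps positions 2,3 -> [2 3 1]
  step 7: s1 swaps positions 1,2 -> [3 2 1]
Final permutation (position -> original strand): [3 2 1]
Closure components = cycle count of this permutation = 2.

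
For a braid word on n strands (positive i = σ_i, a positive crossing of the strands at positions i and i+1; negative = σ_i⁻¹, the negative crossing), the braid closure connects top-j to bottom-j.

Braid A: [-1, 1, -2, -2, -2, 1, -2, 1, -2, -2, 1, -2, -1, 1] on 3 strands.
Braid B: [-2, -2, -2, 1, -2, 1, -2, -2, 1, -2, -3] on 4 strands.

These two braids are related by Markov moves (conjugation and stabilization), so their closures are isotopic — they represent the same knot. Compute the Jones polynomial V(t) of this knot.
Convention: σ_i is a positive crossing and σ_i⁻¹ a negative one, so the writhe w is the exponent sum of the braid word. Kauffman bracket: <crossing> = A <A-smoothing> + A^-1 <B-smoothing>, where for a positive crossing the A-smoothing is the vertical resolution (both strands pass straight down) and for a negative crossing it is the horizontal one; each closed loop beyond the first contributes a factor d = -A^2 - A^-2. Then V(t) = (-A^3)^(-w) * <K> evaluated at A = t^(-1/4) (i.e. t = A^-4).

-t + 3 - 4*t^-1 + 7*t^-2 - 8*t^-3 + 9*t^-4 - 9*t^-5 + 7*t^-6 - 5*t^-7 + 3*t^-8 - t^-9

Derivation:
Markov-equivalent braids have isotopic closures, hence identical knot invariants. Strip the Markov moves from each word to reach a common short braid β, then compute V(t) once on β.
Braid A: s1^-1 s1 s2^-1 s2^-1 s2^-1 s1 s2^-1 s1 s2^-1 s2^-1 s1 s2^-1 s1^-1 s1 on 3 strands reduces by inverse Markov moves (closure unchanged at each step):
  Deconjugate: the word is γ·β·γ⁻¹ with γ = s1^-1 s1 (prefix) and γ⁻¹ = s1^-1 s1 (suffix); strip both.
Reduced to β = s2^-1 s2^-1 s2^-1 s1 s2^-1 s1 s2^-1 s2^-1 s1 s2^-1 on 3 strands, 10 crossings.
Braid B: s2^-1 s2^-1 s2^-1 s1 s2^-1 s1 s2^-1 s2^-1 s1 s2^-1 s3^-1 on 4 strands reduces by inverse Markov moves (closure unchanged at each step):
  Destabilize: the word has the form β·s3^-1 where s3^-1 occurs only as the final letter (β ∈ B_3); drop it and the last strand → 3 strands.
Reduced to β = s2^-1 s2^-1 s2^-1 s1 s2^-1 s1 s2^-1 s2^-1 s1 s2^-1 on 3 strands, 10 crossings.
Both give the same β = s2^-1 s2^-1 s2^-1 s1 s2^-1 s1 s2^-1 s2^-1 s1 s2^-1 on 3 strands, so one state sum suffices:
Braid: s2^-1 s2^-1 s2^-1 s1 s2^-1 s1 s2^-1 s2^-1 s1 s2^-1 on 3 strands, 10 crossings.
Writhe w = (#positive) - (#negative) = 3 - 7 = -4.
Computing the Kauffman bracket via state sum. There are 2^10 = 1024 states.
For each crossing: s=0 is the vertical smoothing, s=1 horizontal. Crossing k contributes A^(sign_k * (1 - 2*s_k)); loop factor d = -A^2 - A^-2.
Tabulate the states by total A-exponent and number of loops L (A-exp: L × count):
  A^10: L=8 ×1
  A^8: L=7 ×10
  A^6: L=6 ×45
  A^4: L=5 ×119, L=7 ×1
  A^2: L=4 ×202, L=6 ×8
  A^0: L=3 ×224, L=5 ×28
  A^-2: L=2 ×156, L=4 ×53, L=6 ×1
  A^-4: L=1 ×57, L=3 ×59, L=5 ×4
  A^-6: L=2 ×38, L=4 ×7
  A^-8: L=3 ×10
  A^-10: L=4 ×1
Each group contributes A^e * Σ count * d^(L-1):
Powers of d = -A^2 - A^-2: d^2 = A^4 + 2 + A^-4; d^3 = -A^6 - 3*A^2 - 3*A^-2 - A^-6; d^4 = A^8 + 4*A^4 + 6 + 4*A^-4 + A^-8; d^5 = -A^10 - 5*A^6 - 10*A^2 - 10*A^-2 - 5*A^-6 - A^-10; d^6 = A^12 + 6*A^8 + 15*A^4 + 20 + 15*A^-4 + 6*A^-8 + A^-12; d^7 = -A^14 - 7*A^10 - 21*A^6 - 35*A^2 - 35*A^-2 - 21*A^-6 - 7*A^-10 - A^-14.
  A^10 * (d^7) = -A^24 - 7*A^20 - 21*A^16 - 35*A^12 - 35*A^8 - 21*A^4 - 7 - A^-4
  A^8 * (10*d^6) = 10*A^20 + 60*A^16 + 150*A^12 + 200*A^8 + 150*A^4 + 60 + 10*A^-4
  A^6 * (45*d^5) = -45*A^16 - 225*A^12 - 450*A^8 - 450*A^4 - 225 - 45*A^-4
  A^4 * (119*d^4 + d^6) = A^16 + 125*A^12 + 491*A^8 + 734*A^4 + 491 + 125*A^-4 + A^-8
  A^2 * (202*d^3 + 8*d^5) = -8*A^12 - 242*A^8 - 686*A^4 - 686 - 242*A^-4 - 8*A^-8
  A^0 * (224*d^2 + 28*d^4) = 28*A^8 + 336*A^4 + 616 + 336*A^-4 + 28*A^-8
  A^-2 * (156*d + 53*d^3 + d^5) = -A^8 - 58*A^4 - 325 - 325*A^-4 - 58*A^-8 - A^-12
  A^-4 * (57 + 59*d^2 + 4*d^4) = 4*A^4 + 75 + 199*A^-4 + 75*A^-8 + 4*A^-12
  A^-6 * (38*d + 7*d^3) = -7 - 59*A^-4 - 59*A^-8 - 7*A^-12
  A^-8 * (10*d^2) = 10*A^-4 + 20*A^-8 + 10*A^-12
  A^-10 * (d^3) = -A^-4 - 3*A^-8 - 3*A^-12 - A^-16
Summing the groups: <K> = -A^24 + 3*A^20 - 5*A^16 + 7*A^12 - 9*A^8 + 9*A^4 - 8 + 7*A^-4 - 4*A^-8 + 3*A^-12 - A^-16
Normalise by the writhe: (-A^3)^(-w) = (-A^3)^(4) = A^12, so f(A) = A^12 * <K> = -A^36 + 3*A^32 - 5*A^28 + 7*A^24 - 9*A^20 + 9*A^16 - 8*A^12 + 7*A^8 - 4*A^4 + 3 - A^-4.
Substitute A = t^(-1/4), i.e. A^e → t^(-e/4): V(t) = -t + 3 - 4*t^-1 + 7*t^-2 - 8*t^-3 + 9*t^-4 - 9*t^-5 + 7*t^-6 - 5*t^-7 + 3*t^-8 - t^-9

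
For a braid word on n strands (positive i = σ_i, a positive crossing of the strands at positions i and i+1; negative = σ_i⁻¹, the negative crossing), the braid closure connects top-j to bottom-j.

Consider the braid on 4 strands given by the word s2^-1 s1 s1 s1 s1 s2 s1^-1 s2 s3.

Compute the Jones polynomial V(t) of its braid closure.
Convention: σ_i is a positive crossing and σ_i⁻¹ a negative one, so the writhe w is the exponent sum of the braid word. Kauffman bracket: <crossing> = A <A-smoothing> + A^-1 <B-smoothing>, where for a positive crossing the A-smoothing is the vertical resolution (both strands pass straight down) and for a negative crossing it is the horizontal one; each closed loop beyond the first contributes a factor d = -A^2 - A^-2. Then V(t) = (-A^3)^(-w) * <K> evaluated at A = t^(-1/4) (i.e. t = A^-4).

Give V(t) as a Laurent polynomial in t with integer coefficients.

-t^4 + t^3 + t

Derivation:
The presented braid s2^-1 s1 s1 s1 s1 s2 s1^-1 s2 s3 on 4 strands reduces by inverse Markov moves (closure unchanged at each step):
  Destabilize: the word has the form β·s3 where s3 occurs only as the final letter (β ∈ B_3); drop it and the last strand → 3 strands.
  Deconjugate: the word is γ·β·γ⁻¹ with γ = s2^-1 s1 (prefix) and γ⁻¹ = s1^-1 s2 (suffix); strip both.
  Destabilize: the word has the form β·s2 where s2 occurs only as the final letter (β ∈ B_2); drop it and the last strand → 2 strands.
Reduced to β = s1 s1 s1 on 2 strands, 3 crossings.
Compute on β:
Braid: s1 s1 s1 on 2 strands, 3 crossings.
Writhe w = (#positive) - (#negative) = 3 - 0 = 3.
State-sum expansion of <K>. There are 2^3 = 8 states.
Each crossing splits two ways (0=vertical, 1=horizontal). The state's weight is A^(#A-smoothings - #B-smoothings) * d^(loops - 1).
  state 000: A-exp=+3, loops=2, term = A^3 * d^1
  state 001: A-exp=+1, loops=1, term = A^1 * d^0
  state 010: A-exp=+1, loops=1, term = A^1 * d^0
  state 011: A-exp=-1, loops=2, term = A^-1 * d^1
  state 100: A-exp=+1, loops=1, term = A^1 * d^0
  state 101: A-exp=-1, loops=2, term = A^-1 * d^1
  state 110: A-exp=-1, loops=2, term = A^-1 * d^1
  state 111: A-exp=-3, loops=3, term = A^-3 * d^2
Collect the terms by A-exponent (count of states per loop number):
Powers of d = -A^2 - A^-2: d^2 = A^4 + 2 + A^-4.
  A^3 * (d) = -A^5 - A
  A^1 * (3) = 3*A
  A^-1 * (3*d) = -3*A - 3*A^-3
  A^-3 * (d^2) = A + 2*A^-3 + A^-7
Summing the groups: <K> = -A^5 - A^-3 + A^-7
Normalise by the writhe: (-A^3)^(-w) = (-A^3)^(-3) = -A^-9, so f(A) = -A^-9 * <K> = A^-4 + A^-12 - A^-16.
Substitute A = t^(-1/4), i.e. A^e → t^(-e/4): V(t) = -t^4 + t^3 + t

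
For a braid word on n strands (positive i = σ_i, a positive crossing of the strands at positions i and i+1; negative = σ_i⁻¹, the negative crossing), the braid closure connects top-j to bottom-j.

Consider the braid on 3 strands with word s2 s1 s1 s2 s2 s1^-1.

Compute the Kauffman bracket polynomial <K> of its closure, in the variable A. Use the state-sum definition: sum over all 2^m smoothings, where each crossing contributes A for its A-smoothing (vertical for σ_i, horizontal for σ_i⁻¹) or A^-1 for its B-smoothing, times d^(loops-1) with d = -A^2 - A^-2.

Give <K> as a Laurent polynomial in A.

A^8 - A^4 + 2 - A^-4 + A^-8 - A^-12

Derivation:
Braid: s2 s1 s1 s2 s2 s1^-1 on 3 strands, 6 crossings.
Writhe w = (#positive) - (#negative) = 5 - 1 = 4.
State-sum expansion of <K>. There are 2^6 = 64 states.
For each crossing: s=0 is the vertical smoothing, s=1 horizontal. Crossing k contributes A^(sign_k * (1 - 2*s_k)); loop factor d = -A^2 - A^-2.
Tabulate the states by total A-exponent and number of loops L (A-exp: L × count):
  A^6: L=2 ×1
  A^4: L=1 ×3, L=3 ×3
  A^2: L=2 ×14, L=4 ×1
  A^0: L=1 ×10, L=3 ×10
  A^-2: L=2 ×13, L=4 ×2
  A^-4: L=3 ×6
  A^-6: L=4 ×1
Each group contributes A^e * Σ count * d^(L-1):
Powers of d = -A^2 - A^-2: d^2 = A^4 + 2 + A^-4; d^3 = -A^6 - 3*A^2 - 3*A^-2 - A^-6.
  A^6 * (d) = -A^8 - A^4
  A^4 * (3 + 3*d^2) = 3*A^8 + 9*A^4 + 3
  A^2 * (14*d + d^3) = -A^8 - 17*A^4 - 17 - A^-4
  A^0 * (10 + 10*d^2) = 10*A^4 + 30 + 10*A^-4
  A^-2 * (13*d + 2*d^3) = -2*A^4 - 19 - 19*A^-4 - 2*A^-8
  A^-4 * (6*d^2) = 6 + 12*A^-4 + 6*A^-8
  A^-6 * (d^3) = -1 - 3*A^-4 - 3*A^-8 - A^-12
Summing the groups: <K> = A^8 - A^4 + 2 - A^-4 + A^-8 - A^-12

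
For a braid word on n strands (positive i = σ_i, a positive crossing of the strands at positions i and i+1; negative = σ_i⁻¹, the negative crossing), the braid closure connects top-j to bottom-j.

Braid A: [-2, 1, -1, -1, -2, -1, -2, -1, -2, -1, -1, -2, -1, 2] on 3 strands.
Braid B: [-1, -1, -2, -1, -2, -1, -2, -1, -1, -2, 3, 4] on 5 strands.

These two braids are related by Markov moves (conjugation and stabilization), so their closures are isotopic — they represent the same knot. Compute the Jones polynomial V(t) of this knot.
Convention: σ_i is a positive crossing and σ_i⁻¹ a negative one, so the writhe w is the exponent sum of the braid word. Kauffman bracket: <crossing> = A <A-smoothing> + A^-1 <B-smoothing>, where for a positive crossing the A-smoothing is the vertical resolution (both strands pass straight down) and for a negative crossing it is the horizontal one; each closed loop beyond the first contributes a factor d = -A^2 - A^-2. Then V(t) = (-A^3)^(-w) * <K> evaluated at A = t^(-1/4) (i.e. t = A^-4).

t^-4 + t^-6 - t^-10

Derivation:
Markov-equivalent braids have isotopic closures, hence identical knot invariants. Strip the Markov moves from each word to reach a common short braid β, then compute V(t) once on β.
Braid A: s2^-1 s1 s1^-1 s1^-1 s2^-1 s1^-1 s2^-1 s1^-1 s2^-1 s1^-1 s1^-1 s2^-1 s1^-1 s2 on 3 strands reduces by inverse Markov moves (closure unchanged at each step):
  Deconjugate: the word is γ·β·γ⁻¹ with γ = s2^-1 s1 (prefix) and γ⁻¹ = s1^-1 s2 (suffix); strip both.
Reduced to β = s1^-1 s1^-1 s2^-1 s1^-1 s2^-1 s1^-1 s2^-1 s1^-1 s1^-1 s2^-1 on 3 strands, 10 crossings.
Braid B: s1^-1 s1^-1 s2^-1 s1^-1 s2^-1 s1^-1 s2^-1 s1^-1 s1^-1 s2^-1 s3 s4 on 5 strands reduces by inverse Markov moves (closure unchanged at each step):
  Destabilize: the word has the form β·s4 where s4 occurs only as the final letter (β ∈ B_4); drop it and the last strand → 4 strands.
  Destabilize: the word has the form β·s3 where s3 occurs only as the final letter (β ∈ B_3); drop it and the last strand → 3 strands.
Reduced to β = s1^-1 s1^-1 s2^-1 s1^-1 s2^-1 s1^-1 s2^-1 s1^-1 s1^-1 s2^-1 on 3 strands, 10 crossings.
Both give the same β = s1^-1 s1^-1 s2^-1 s1^-1 s2^-1 s1^-1 s2^-1 s1^-1 s1^-1 s2^-1 on 3 strands, so one state sum suffices:
Braid: s1^-1 s1^-1 s2^-1 s1^-1 s2^-1 s1^-1 s2^-1 s1^-1 s1^-1 s2^-1 on 3 strands, 10 crossings.
Writhe w = (#positive) - (#negative) = 0 - 10 = -10.
State-sum expansion of <K>. There are 2^10 = 1024 states.
Smooth each crossing (0=||, 1=⌣⌢); contribution A^(Σ sign_k(1-2s_k)) * d^(L-1).
Tabulate the states by total A-exponent and number of loops L (A-exp: L × count):
  A^10: L=3 ×1
  A^8: L=2 ×4, L=4 ×6
  A^6: L=1 ×4, L=3 ×30, L=5 ×11
  A^4: L=2 ×48, L=4 ×65, L=6 ×7
  A^2: L=1 ×24, L=3 ×140, L=5 ×45, L=7 ×1
  A^0: L=2 ×129, L=4 ×117, L=6 ×6
  A^-2: L=1 ×43, L=3 ×151, L=5 ×16
  A^-4: L=2 ×96, L=4 ×24
  A^-6: L=1 ×24, L=3 ×21
  A^-8: L=2 ×10
  A^-10: L=3 ×1
Each group contributes A^e * Σ count * d^(L-1):
Powers of d = -A^2 - A^-2: d^2 = A^4 + 2 + A^-4; d^3 = -A^6 - 3*A^2 - 3*A^-2 - A^-6; d^4 = A^8 + 4*A^4 + 6 + 4*A^-4 + A^-8; d^5 = -A^10 - 5*A^6 - 10*A^2 - 10*A^-2 - 5*A^-6 - A^-10; d^6 = A^12 + 6*A^8 + 15*A^4 + 20 + 15*A^-4 + 6*A^-8 + A^-12.
  A^10 * (d^2) = A^14 + 2*A^10 + A^6
  A^8 * (4*d + 6*d^3) = -6*A^14 - 22*A^10 - 22*A^6 - 6*A^2
  A^6 * (4 + 30*d^2 + 11*d^4) = 11*A^14 + 74*A^10 + 130*A^6 + 74*A^2 + 11*A^-2
  A^4 * (48*d + 65*d^3 + 7*d^5) = -7*A^14 - 100*A^10 - 313*A^6 - 313*A^2 - 100*A^-2 - 7*A^-6
  A^2 * (24 + 140*d^2 + 45*d^4 + d^6) = A^14 + 51*A^10 + 335*A^6 + 594*A^2 + 335*A^-2 + 51*A^-6 + A^-10
  A^0 * (129*d + 117*d^3 + 6*d^5) = -6*A^10 - 147*A^6 - 540*A^2 - 540*A^-2 - 147*A^-6 - 6*A^-10
  A^-2 * (43 + 151*d^2 + 16*d^4) = 16*A^6 + 215*A^2 + 441*A^-2 + 215*A^-6 + 16*A^-10
  A^-4 * (96*d + 24*d^3) = -24*A^2 - 168*A^-2 - 168*A^-6 - 24*A^-10
  A^-6 * (24 + 21*d^2) = 21*A^-2 + 66*A^-6 + 21*A^-10
  A^-8 * (10*d) = -10*A^-6 - 10*A^-10
  A^-10 * (d^2) = A^-6 + 2*A^-10 + A^-14
Summing the groups: <K> = -A^10 + A^-6 + A^-14
Normalise by the writhe: (-A^3)^(-w) = (-A^3)^(10) = A^30, so f(A) = A^30 * <K> = -A^40 + A^24 + A^16.
Substitute A = t^(-1/4), i.e. A^e → t^(-e/4): V(t) = t^-4 + t^-6 - t^-10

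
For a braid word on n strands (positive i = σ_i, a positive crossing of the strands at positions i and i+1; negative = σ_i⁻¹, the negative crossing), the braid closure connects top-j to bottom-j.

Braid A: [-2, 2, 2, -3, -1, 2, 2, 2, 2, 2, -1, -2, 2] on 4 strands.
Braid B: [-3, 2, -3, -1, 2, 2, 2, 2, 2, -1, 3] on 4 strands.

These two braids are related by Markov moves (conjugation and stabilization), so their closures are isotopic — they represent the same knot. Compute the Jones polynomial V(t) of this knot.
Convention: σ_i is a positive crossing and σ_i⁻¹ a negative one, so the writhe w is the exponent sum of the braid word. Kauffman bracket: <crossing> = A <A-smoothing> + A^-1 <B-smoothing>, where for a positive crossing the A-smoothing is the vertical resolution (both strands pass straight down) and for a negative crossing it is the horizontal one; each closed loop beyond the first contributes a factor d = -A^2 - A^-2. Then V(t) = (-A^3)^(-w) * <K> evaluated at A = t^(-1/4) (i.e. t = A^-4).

t^8 - 2*t^7 + 2*t^6 - 3*t^5 + 3*t^4 - 2*t^3 + 2*t^2 - t + 1

Derivation:
Markov-equivalent braids have isotopic closures, hence identical knot invariants. Strip the Markov moves from each word to reach a common short braid β, then compute V(t) once on β.
Braid A: s2^-1 s2 s2 s3^-1 s1^-1 s2 s2 s2 s2 s2 s1^-1 s2^-1 s2 on 4 strands reduces by inverse Markov moves (closure unchanged at each step):
  Deconjugate: the word is γ·β·γ⁻¹ with γ = s2^-1 s2 (prefix) and γ⁻¹ = s2^-1 s2 (suffix); strip both.
Reduced to β = s2 s3^-1 s1^-1 s2 s2 s2 s2 s2 s1^-1 on 4 strands, 9 crossings.
Braid B: s3^-1 s2 s3^-1 s1^-1 s2 s2 s2 s2 s2 s1^-1 s3 on 4 strands reduces by inverse Markov moves (closure unchanged at each step):
  Deconjugate: the word is γ·β·γ⁻¹ with γ = s3^-1 (prefix) and γ⁻¹ = s3 (suffix); strip both.
Reduced to β = s2 s3^-1 s1^-1 s2 s2 s2 s2 s2 s1^-1 on 4 strands, 9 crossings.
Both give the same β = s2 s3^-1 s1^-1 s2 s2 s2 s2 s2 s1^-1 on 4 strands, so one state sum suffices:
Braid: s2 s3^-1 s1^-1 s2 s2 s2 s2 s2 s1^-1 on 4 strands, 9 crossings.
Writhe w = (#positive) - (#negative) = 6 - 3 = 3.
State-sum expansion of <K>. There are 2^9 = 512 states.
For each crossing: s=0 is the vertical smoothing, s=1 horizontal. Crossing k contributes A^(sign_k * (1 - 2*s_k)); loop factor d = -A^2 - A^-2.
Tabulate the states by total A-exponent and number of loops L (A-exp: L × count):
  A^9: L=3 ×1
  A^7: L=2 ×8, L=4 ×1
  A^5: L=1 ×17, L=3 ×19
  A^3: L=2 ×63, L=4 ×21
  A^1: L=3 ×111, L=5 ×15
  A^-1: L=4 ×120, L=6 ×6
  A^-3: L=5 ×83, L=7 ×1
  A^-5: L=6 ×36
  A^-7: L=7 ×9
  A^-9: L=8 ×1
Each group contributes A^e * Σ count * d^(L-1):
Powers of d = -A^2 - A^-2: d^2 = A^4 + 2 + A^-4; d^3 = -A^6 - 3*A^2 - 3*A^-2 - A^-6; d^4 = A^8 + 4*A^4 + 6 + 4*A^-4 + A^-8; d^5 = -A^10 - 5*A^6 - 10*A^2 - 10*A^-2 - 5*A^-6 - A^-10; d^6 = A^12 + 6*A^8 + 15*A^4 + 20 + 15*A^-4 + 6*A^-8 + A^-12; d^7 = -A^14 - 7*A^10 - 21*A^6 - 35*A^2 - 35*A^-2 - 21*A^-6 - 7*A^-10 - A^-14.
  A^9 * (d^2) = A^13 + 2*A^9 + A^5
  A^7 * (8*d + d^3) = -A^13 - 11*A^9 - 11*A^5 - A
  A^5 * (17 + 19*d^2) = 19*A^9 + 55*A^5 + 19*A
  A^3 * (63*d + 21*d^3) = -21*A^9 - 126*A^5 - 126*A - 21*A^-3
  A^1 * (111*d^2 + 15*d^4) = 15*A^9 + 171*A^5 + 312*A + 171*A^-3 + 15*A^-7
  A^-1 * (120*d^3 + 6*d^5) = -6*A^9 - 150*A^5 - 420*A - 420*A^-3 - 150*A^-7 - 6*A^-11
  A^-3 * (83*d^4 + d^6) = A^9 + 89*A^5 + 347*A + 518*A^-3 + 347*A^-7 + 89*A^-11 + A^-15
  A^-5 * (36*d^5) = -36*A^5 - 180*A - 360*A^-3 - 360*A^-7 - 180*A^-11 - 36*A^-15
  A^-7 * (9*d^6) = 9*A^5 + 54*A + 135*A^-3 + 180*A^-7 + 135*A^-11 + 54*A^-15 + 9*A^-19
  A^-9 * (d^7) = -A^5 - 7*A - 21*A^-3 - 35*A^-7 - 35*A^-11 - 21*A^-15 - 7*A^-19 - A^-23
Summing the groups: <K> = -A^9 + A^5 - 2*A + 2*A^-3 - 3*A^-7 + 3*A^-11 - 2*A^-15 + 2*A^-19 - A^-23
Normalise by the writhe: (-A^3)^(-w) = (-A^3)^(-3) = -A^-9, so f(A) = -A^-9 * <K> = 1 - A^-4 + 2*A^-8 - 2*A^-12 + 3*A^-16 - 3*A^-20 + 2*A^-24 - 2*A^-28 + A^-32.
Substitute A = t^(-1/4), i.e. A^e → t^(-e/4): V(t) = t^8 - 2*t^7 + 2*t^6 - 3*t^5 + 3*t^4 - 2*t^3 + 2*t^2 - t + 1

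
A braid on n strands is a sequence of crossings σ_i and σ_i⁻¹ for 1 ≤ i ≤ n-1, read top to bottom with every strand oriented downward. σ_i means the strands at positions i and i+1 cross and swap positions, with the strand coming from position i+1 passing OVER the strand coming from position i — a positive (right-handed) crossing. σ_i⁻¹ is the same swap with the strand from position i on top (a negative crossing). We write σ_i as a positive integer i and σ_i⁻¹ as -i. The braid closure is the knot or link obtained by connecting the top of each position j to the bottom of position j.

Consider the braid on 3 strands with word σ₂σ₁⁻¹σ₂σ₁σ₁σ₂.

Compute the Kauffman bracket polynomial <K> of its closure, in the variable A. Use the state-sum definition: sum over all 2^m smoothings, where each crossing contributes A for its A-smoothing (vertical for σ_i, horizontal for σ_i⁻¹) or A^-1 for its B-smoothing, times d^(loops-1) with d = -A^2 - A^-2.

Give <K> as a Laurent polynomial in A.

Braid: s2 s1^-1 s2 s1 s1 s2 on 3 strands, 6 crossings.
Writhe w = (#positive) - (#negative) = 5 - 1 = 4.
State-sum expansion of <K>. There are 2^6 = 64 states.
For each crossing: s=0 is the vertical smoothing, s=1 horizontal. Crossing k contributes A^(sign_k * (1 - 2*s_k)); loop factor d = -A^2 - A^-2.
Tabulate the states by total A-exponent and number of loops L (A-exp: L × count):
  A^6: L=2 ×1
  A^4: L=1 ×3, L=3 ×3
  A^2: L=2 ×14, L=4 ×1
  A^0: L=1 ×10, L=3 ×10
  A^-2: L=2 ×13, L=4 ×2
  A^-4: L=3 ×6
  A^-6: L=4 ×1
Each group contributes A^e * Σ count * d^(L-1):
Powers of d = -A^2 - A^-2: d^2 = A^4 + 2 + A^-4; d^3 = -A^6 - 3*A^2 - 3*A^-2 - A^-6.
  A^6 * (d) = -A^8 - A^4
  A^4 * (3 + 3*d^2) = 3*A^8 + 9*A^4 + 3
  A^2 * (14*d + d^3) = -A^8 - 17*A^4 - 17 - A^-4
  A^0 * (10 + 10*d^2) = 10*A^4 + 30 + 10*A^-4
  A^-2 * (13*d + 2*d^3) = -2*A^4 - 19 - 19*A^-4 - 2*A^-8
  A^-4 * (6*d^2) = 6 + 12*A^-4 + 6*A^-8
  A^-6 * (d^3) = -1 - 3*A^-4 - 3*A^-8 - A^-12
Summing the groups: <K> = A^8 - A^4 + 2 - A^-4 + A^-8 - A^-12

Answer: A^8 - A^4 + 2 - A^-4 + A^-8 - A^-12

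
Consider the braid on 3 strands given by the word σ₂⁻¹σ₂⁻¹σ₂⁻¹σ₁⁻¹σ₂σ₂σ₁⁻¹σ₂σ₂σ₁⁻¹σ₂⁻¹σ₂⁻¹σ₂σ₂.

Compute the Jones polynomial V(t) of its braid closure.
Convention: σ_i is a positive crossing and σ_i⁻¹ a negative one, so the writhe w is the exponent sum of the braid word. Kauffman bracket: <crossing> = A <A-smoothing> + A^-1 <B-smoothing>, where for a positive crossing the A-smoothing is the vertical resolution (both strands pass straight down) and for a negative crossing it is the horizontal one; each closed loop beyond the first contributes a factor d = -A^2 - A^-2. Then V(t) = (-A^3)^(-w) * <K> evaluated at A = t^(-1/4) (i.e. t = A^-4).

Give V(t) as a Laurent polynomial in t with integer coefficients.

The presented braid s2^-1 s2^-1 s2^-1 s1^-1 s2 s2 s1^-1 s2 s2 s1^-1 s2^-1 s2^-1 s2 s2 on 3 strands reduces by inverse Markov moves (closure unchanged at each step):
  Deconjugate: the word is γ·β·γ⁻¹ with γ = s2^-1 (prefix) and γ⁻¹ = s2 (suffix); strip both.
  Deconjugate: the word is γ·β·γ⁻¹ with γ = s2^-1 (prefix) and γ⁻¹ = s2 (suffix); strip both.
Reduced to β = s2^-1 s1^-1 s2 s2 s1^-1 s2 s2 s1^-1 s2^-1 s2^-1 on 3 strands, 10 crossings.
Compute on β:
Braid: s2^-1 s1^-1 s2 s2 s1^-1 s2 s2 s1^-1 s2^-1 s2^-1 on 3 strands, 10 crossings.
Writhe w = (#positive) - (#negative) = 4 - 6 = -2.
State-sum expansion of <K>. There are 2^10 = 1024 states.
Smooth each crossing (0=||, 1=⌣⌢); contribution A^(Σ sign_k(1-2s_k)) * d^(L-1).
Tabulate the states by total A-exponent and number of loops L (A-exp: L × count):
  A^10: L=5 ×1
  A^8: L=4 ×10
  A^6: L=3 ×39, L=5 ×6
  A^4: L=2 ×66, L=4 ×52, L=6 ×2
  A^2: L=1 ×45, L=3 ×124, L=5 ×41
  A^0: L=2 ×118, L=4 ×113, L=6 ×21
  A^-2: L=1 ×20, L=3 ×120, L=5 ×63, L=7 ×7
  A^-4: L=2 ×30, L=4 ×68, L=6 ×21, L=8 ×1
  A^-6: L=3 ×20, L=5 ×22, L=7 ×3
  A^-8: L=4 ×7, L=6 ×3
  A^-10: L=5 ×1
Each group contributes A^e * Σ count * d^(L-1):
Powers of d = -A^2 - A^-2: d^2 = A^4 + 2 + A^-4; d^3 = -A^6 - 3*A^2 - 3*A^-2 - A^-6; d^4 = A^8 + 4*A^4 + 6 + 4*A^-4 + A^-8; d^5 = -A^10 - 5*A^6 - 10*A^2 - 10*A^-2 - 5*A^-6 - A^-10; d^6 = A^12 + 6*A^8 + 15*A^4 + 20 + 15*A^-4 + 6*A^-8 + A^-12; d^7 = -A^14 - 7*A^10 - 21*A^6 - 35*A^2 - 35*A^-2 - 21*A^-6 - 7*A^-10 - A^-14.
  A^10 * (d^4) = A^18 + 4*A^14 + 6*A^10 + 4*A^6 + A^2
  A^8 * (10*d^3) = -10*A^14 - 30*A^10 - 30*A^6 - 10*A^2
  A^6 * (39*d^2 + 6*d^4) = 6*A^14 + 63*A^10 + 114*A^6 + 63*A^2 + 6*A^-2
  A^4 * (66*d + 52*d^3 + 2*d^5) = -2*A^14 - 62*A^10 - 242*A^6 - 242*A^2 - 62*A^-2 - 2*A^-6
  A^2 * (45 + 124*d^2 + 41*d^4) = 41*A^10 + 288*A^6 + 539*A^2 + 288*A^-2 + 41*A^-6
  A^0 * (118*d + 113*d^3 + 21*d^5) = -21*A^10 - 218*A^6 - 667*A^2 - 667*A^-2 - 218*A^-6 - 21*A^-10
  A^-2 * (20 + 120*d^2 + 63*d^4 + 7*d^6) = 7*A^10 + 105*A^6 + 477*A^2 + 778*A^-2 + 477*A^-6 + 105*A^-10 + 7*A^-14
  A^-4 * (30*d + 68*d^3 + 21*d^5 + d^7) = -A^10 - 28*A^6 - 194*A^2 - 479*A^-2 - 479*A^-6 - 194*A^-10 - 28*A^-14 - A^-18
  A^-6 * (20*d^2 + 22*d^4 + 3*d^6) = 3*A^6 + 40*A^2 + 153*A^-2 + 232*A^-6 + 153*A^-10 + 40*A^-14 + 3*A^-18
  A^-8 * (7*d^3 + 3*d^5) = -3*A^2 - 22*A^-2 - 51*A^-6 - 51*A^-10 - 22*A^-14 - 3*A^-18
  A^-10 * (d^4) = A^-2 + 4*A^-6 + 6*A^-10 + 4*A^-14 + A^-18
Summing the groups: <K> = A^18 - 2*A^14 + 3*A^10 - 4*A^6 + 4*A^2 - 4*A^-2 + 4*A^-6 - 2*A^-10 + A^-14
Normalise by the writhe: (-A^3)^(-w) = (-A^3)^(2) = A^6, so f(A) = A^6 * <K> = A^24 - 2*A^20 + 3*A^16 - 4*A^12 + 4*A^8 - 4*A^4 + 4 - 2*A^-4 + A^-8.
Substitute A = t^(-1/4), i.e. A^e → t^(-e/4): V(t) = t^2 - 2*t + 4 - 4*t^-1 + 4*t^-2 - 4*t^-3 + 3*t^-4 - 2*t^-5 + t^-6

Answer: t^2 - 2*t + 4 - 4*t^-1 + 4*t^-2 - 4*t^-3 + 3*t^-4 - 2*t^-5 + t^-6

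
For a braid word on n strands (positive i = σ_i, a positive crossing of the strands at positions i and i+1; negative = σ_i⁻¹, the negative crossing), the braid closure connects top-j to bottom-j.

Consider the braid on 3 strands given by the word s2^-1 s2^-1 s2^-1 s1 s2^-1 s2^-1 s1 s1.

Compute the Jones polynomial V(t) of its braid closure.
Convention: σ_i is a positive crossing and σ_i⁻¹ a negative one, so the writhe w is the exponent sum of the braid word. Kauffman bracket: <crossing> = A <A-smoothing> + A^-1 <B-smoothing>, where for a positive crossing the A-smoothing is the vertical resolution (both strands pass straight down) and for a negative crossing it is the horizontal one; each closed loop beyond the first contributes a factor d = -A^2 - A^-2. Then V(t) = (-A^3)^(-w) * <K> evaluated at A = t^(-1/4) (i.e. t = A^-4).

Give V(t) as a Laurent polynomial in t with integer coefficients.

Braid: s2^-1 s2^-1 s2^-1 s1 s2^-1 s2^-1 s1 s1 on 3 strands, 8 crossings.
Writhe w = (#positive) - (#negative) = 3 - 5 = -2.
Computing the Kauffman bracket via state sum. There are 2^8 = 256 states.
Each crossing splits two ways (0=vertical, 1=horizontal). The state's weight is A^(#A-smoothings - #B-smoothings) * d^(loops - 1).
Tabulate the states by total A-exponent and number of loops L (A-exp: L × count):
  A^8: L=6 ×1
  A^6: L=5 ×8
  A^4: L=4 ×27, L=6 ×1
  A^2: L=3 ×50, L=5 ×6
  A^0: L=2 ×53, L=4 ×17
  A^-2: L=1 ×27, L=3 ×28, L=5 ×1
  A^-4: L=2 ×24, L=4 ×4
  A^-6: L=3 ×8
  A^-8: L=4 ×1
Each group contributes A^e * Σ count * d^(L-1):
Powers of d = -A^2 - A^-2: d^2 = A^4 + 2 + A^-4; d^3 = -A^6 - 3*A^2 - 3*A^-2 - A^-6; d^4 = A^8 + 4*A^4 + 6 + 4*A^-4 + A^-8; d^5 = -A^10 - 5*A^6 - 10*A^2 - 10*A^-2 - 5*A^-6 - A^-10.
  A^8 * (d^5) = -A^18 - 5*A^14 - 10*A^10 - 10*A^6 - 5*A^2 - A^-2
  A^6 * (8*d^4) = 8*A^14 + 32*A^10 + 48*A^6 + 32*A^2 + 8*A^-2
  A^4 * (27*d^3 + d^5) = -A^14 - 32*A^10 - 91*A^6 - 91*A^2 - 32*A^-2 - A^-6
  A^2 * (50*d^2 + 6*d^4) = 6*A^10 + 74*A^6 + 136*A^2 + 74*A^-2 + 6*A^-6
  A^0 * (53*d + 17*d^3) = -17*A^6 - 104*A^2 - 104*A^-2 - 17*A^-6
  A^-2 * (27 + 28*d^2 + d^4) = A^6 + 32*A^2 + 89*A^-2 + 32*A^-6 + A^-10
  A^-4 * (24*d + 4*d^3) = -4*A^2 - 36*A^-2 - 36*A^-6 - 4*A^-10
  A^-6 * (8*d^2) = 8*A^-2 + 16*A^-6 + 8*A^-10
  A^-8 * (d^3) = -A^-2 - 3*A^-6 - 3*A^-10 - A^-14
Summing the groups: <K> = -A^18 + 2*A^14 - 4*A^10 + 5*A^6 - 4*A^2 + 5*A^-2 - 3*A^-6 + 2*A^-10 - A^-14
Normalise by the writhe: (-A^3)^(-w) = (-A^3)^(2) = A^6, so f(A) = A^6 * <K> = -A^24 + 2*A^20 - 4*A^16 + 5*A^12 - 4*A^8 + 5*A^4 - 3 + 2*A^-4 - A^-8.
Substitute A = t^(-1/4), i.e. A^e → t^(-e/4): V(t) = -t^2 + 2*t - 3 + 5*t^-1 - 4*t^-2 + 5*t^-3 - 4*t^-4 + 2*t^-5 - t^-6

Answer: -t^2 + 2*t - 3 + 5*t^-1 - 4*t^-2 + 5*t^-3 - 4*t^-4 + 2*t^-5 - t^-6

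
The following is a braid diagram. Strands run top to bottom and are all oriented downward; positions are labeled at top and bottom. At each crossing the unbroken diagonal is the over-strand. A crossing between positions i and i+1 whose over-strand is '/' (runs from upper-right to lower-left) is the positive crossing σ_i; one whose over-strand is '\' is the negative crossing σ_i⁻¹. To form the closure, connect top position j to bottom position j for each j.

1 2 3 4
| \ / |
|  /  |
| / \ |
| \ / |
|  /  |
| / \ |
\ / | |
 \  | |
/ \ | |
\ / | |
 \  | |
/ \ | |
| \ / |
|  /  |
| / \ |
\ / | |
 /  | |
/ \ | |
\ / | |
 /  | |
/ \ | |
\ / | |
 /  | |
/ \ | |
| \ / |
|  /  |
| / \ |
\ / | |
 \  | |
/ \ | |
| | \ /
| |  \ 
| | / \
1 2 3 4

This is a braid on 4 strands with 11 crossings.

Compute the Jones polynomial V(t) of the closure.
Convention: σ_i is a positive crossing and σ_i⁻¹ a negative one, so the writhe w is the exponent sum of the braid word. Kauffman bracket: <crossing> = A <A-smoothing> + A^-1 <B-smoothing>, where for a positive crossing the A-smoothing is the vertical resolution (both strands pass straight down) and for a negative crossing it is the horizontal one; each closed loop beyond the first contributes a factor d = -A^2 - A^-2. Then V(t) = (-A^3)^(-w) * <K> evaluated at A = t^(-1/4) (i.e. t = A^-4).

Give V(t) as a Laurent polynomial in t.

Reading the diagram top to bottom ('/'-over between positions i,i+1 = s_i, '\'-over = s_i^-1): braid word = s2 s2 s1^-1 s1^-1 s2 s1 s1 s1 s2 s1^-1 s3^-1.
The presented braid s2 s2 s1^-1 s1^-1 s2 s1 s1 s1 s2 s1^-1 s3^-1 on 4 strands reduces by inverse Markov moves (closure unchanged at each step):
  Destabilize: the word has the form β·s3^-1 where s3^-1 occurs only as the final letter (β ∈ B_3); drop it and the last strand → 3 strands.
Reduced to β = s2 s2 s1^-1 s1^-1 s2 s1 s1 s1 s2 s1^-1 on 3 strands, 10 crossings.
Compute on β:
Braid: s2 s2 s1^-1 s1^-1 s2 s1 s1 s1 s2 s1^-1 on 3 strands, 10 crossings.
Writhe w = (#positive) - (#negative) = 7 - 3 = 4.
Enumerate smoothing states for the bracket polynomial. There are 2^10 = 1024 states.
Smooth each crossing (0=||, 1=⌣⌢); contribution A^(Σ sign_k(1-2s_k)) * d^(L-1).
Tabulate the states by total A-exponent and number of loops L (A-exp: L × count):
  A^10: L=4 ×1
  A^8: L=3 ×7, L=5 ×3
  A^6: L=2 ×19, L=4 ×23, L=6 ×3
  A^4: L=1 ×20, L=3 ×75, L=5 ×24, L=7 ×1
  A^2: L=2 ×114, L=4 ×86, L=6 ×10
  A^0: L=1 ×51, L=3 ×155, L=5 ×45, L=7 ×1
  A^-2: L=2 ×102, L=4 ×98, L=6 ×10
  A^-4: L=3 ×89, L=5 ×30, L=7 ×1
  A^-6: L=4 ×41, L=6 ×4
  A^-8: L=5 ×10
  A^-10: L=6 ×1
Each group contributes A^e * Σ count * d^(L-1):
Powers of d = -A^2 - A^-2: d^2 = A^4 + 2 + A^-4; d^3 = -A^6 - 3*A^2 - 3*A^-2 - A^-6; d^4 = A^8 + 4*A^4 + 6 + 4*A^-4 + A^-8; d^5 = -A^10 - 5*A^6 - 10*A^2 - 10*A^-2 - 5*A^-6 - A^-10; d^6 = A^12 + 6*A^8 + 15*A^4 + 20 + 15*A^-4 + 6*A^-8 + A^-12.
  A^10 * (d^3) = -A^16 - 3*A^12 - 3*A^8 - A^4
  A^8 * (7*d^2 + 3*d^4) = 3*A^16 + 19*A^12 + 32*A^8 + 19*A^4 + 3
  A^6 * (19*d + 23*d^3 + 3*d^5) = -3*A^16 - 38*A^12 - 118*A^8 - 118*A^4 - 38 - 3*A^-4
  A^4 * (20 + 75*d^2 + 24*d^4 + d^6) = A^16 + 30*A^12 + 186*A^8 + 334*A^4 + 186 + 30*A^-4 + A^-8
  A^2 * (114*d + 86*d^3 + 10*d^5) = -10*A^12 - 136*A^8 - 472*A^4 - 472 - 136*A^-4 - 10*A^-8
  A^0 * (51 + 155*d^2 + 45*d^4 + d^6) = A^12 + 51*A^8 + 350*A^4 + 651 + 350*A^-4 + 51*A^-8 + A^-12
  A^-2 * (102*d + 98*d^3 + 10*d^5) = -10*A^8 - 148*A^4 - 496 - 496*A^-4 - 148*A^-8 - 10*A^-12
  A^-4 * (89*d^2 + 30*d^4 + d^6) = A^8 + 36*A^4 + 224 + 378*A^-4 + 224*A^-8 + 36*A^-12 + A^-16
  A^-6 * (41*d^3 + 4*d^5) = -4*A^4 - 61 - 163*A^-4 - 163*A^-8 - 61*A^-12 - 4*A^-16
  A^-8 * (10*d^4) = 10 + 40*A^-4 + 60*A^-8 + 40*A^-12 + 10*A^-16
  A^-10 * (d^5) = -1 - 5*A^-4 - 10*A^-8 - 10*A^-12 - 5*A^-16 - A^-20
Summing the groups: <K> = -A^12 + 3*A^8 - 4*A^4 + 6 - 5*A^-4 + 5*A^-8 - 4*A^-12 + 2*A^-16 - A^-20
Normalise by the writhe: (-A^3)^(-w) = (-A^3)^(-4) = A^-12, so f(A) = A^-12 * <K> = -1 + 3*A^-4 - 4*A^-8 + 6*A^-12 - 5*A^-16 + 5*A^-20 - 4*A^-24 + 2*A^-28 - A^-32.
Substitute A = t^(-1/4), i.e. A^e → t^(-e/4): V(t) = -t^8 + 2*t^7 - 4*t^6 + 5*t^5 - 5*t^4 + 6*t^3 - 4*t^2 + 3*t - 1

Answer: -t^8 + 2*t^7 - 4*t^6 + 5*t^5 - 5*t^4 + 6*t^3 - 4*t^2 + 3*t - 1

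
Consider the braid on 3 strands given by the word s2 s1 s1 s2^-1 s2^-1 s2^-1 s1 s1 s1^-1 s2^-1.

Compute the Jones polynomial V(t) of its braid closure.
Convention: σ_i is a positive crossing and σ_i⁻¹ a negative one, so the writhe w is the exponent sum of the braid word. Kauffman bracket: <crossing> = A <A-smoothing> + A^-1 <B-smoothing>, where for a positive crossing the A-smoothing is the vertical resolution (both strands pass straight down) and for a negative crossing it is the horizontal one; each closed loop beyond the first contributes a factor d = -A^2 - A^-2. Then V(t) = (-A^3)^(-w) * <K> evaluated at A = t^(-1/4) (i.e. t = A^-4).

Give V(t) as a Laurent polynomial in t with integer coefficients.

-t^3 + t^2 - t + 3 - t^-1 + t^-2 - t^-3

Derivation:
The presented braid s2 s1 s1 s2^-1 s2^-1 s2^-1 s1 s1 s1^-1 s2^-1 on 3 strands reduces by inverse Markov moves (closure unchanged at each step):
  Deconjugate: the word is γ·β·γ⁻¹ with γ = s2 s1 (prefix) and γ⁻¹ = s1^-1 s2^-1 (suffix); strip both.
Reduced to β = s1 s2^-1 s2^-1 s2^-1 s1 s1 on 3 strands, 6 crossings.
Compute on β:
Braid: s1 s2^-1 s2^-1 s2^-1 s1 s1 on 3 strands, 6 crossings.
Writhe w = (#positive) - (#negative) = 3 - 3 = 0.
Enumerate smoothing states for the bracket polynomial. There are 2^6 = 64 states.
For each crossing: s=0 is the vertical smoothing, s=1 horizontal. Crossing k contributes A^(sign_k * (1 - 2*s_k)); loop factor d = -A^2 - A^-2.
Tabulate the states by total A-exponent and number of loops L (A-exp: L × count):
  A^6: L=4 ×1
  A^4: L=3 ×6
  A^2: L=2 ×12, L=4 ×3
  A^0: L=1 ×9, L=3 ×10, L=5 ×1
  A^-2: L=2 ×12, L=4 ×3
  A^-4: L=3 ×6
  A^-6: L=4 ×1
Each group contributes A^e * Σ count * d^(L-1):
Powers of d = -A^2 - A^-2: d^2 = A^4 + 2 + A^-4; d^3 = -A^6 - 3*A^2 - 3*A^-2 - A^-6; d^4 = A^8 + 4*A^4 + 6 + 4*A^-4 + A^-8.
  A^6 * (d^3) = -A^12 - 3*A^8 - 3*A^4 - 1
  A^4 * (6*d^2) = 6*A^8 + 12*A^4 + 6
  A^2 * (12*d + 3*d^3) = -3*A^8 - 21*A^4 - 21 - 3*A^-4
  A^0 * (9 + 10*d^2 + d^4) = A^8 + 14*A^4 + 35 + 14*A^-4 + A^-8
  A^-2 * (12*d + 3*d^3) = -3*A^4 - 21 - 21*A^-4 - 3*A^-8
  A^-4 * (6*d^2) = 6 + 12*A^-4 + 6*A^-8
  A^-6 * (d^3) = -1 - 3*A^-4 - 3*A^-8 - A^-12
Summing the groups: <K> = -A^12 + A^8 - A^4 + 3 - A^-4 + A^-8 - A^-12
Normalise by the writhe: (-A^3)^(-w) = (-A^3)^(0) = 1, so f(A) = 1 * <K> = -A^12 + A^8 - A^4 + 3 - A^-4 + A^-8 - A^-12.
Substitute A = t^(-1/4), i.e. A^e → t^(-e/4): V(t) = -t^3 + t^2 - t + 3 - t^-1 + t^-2 - t^-3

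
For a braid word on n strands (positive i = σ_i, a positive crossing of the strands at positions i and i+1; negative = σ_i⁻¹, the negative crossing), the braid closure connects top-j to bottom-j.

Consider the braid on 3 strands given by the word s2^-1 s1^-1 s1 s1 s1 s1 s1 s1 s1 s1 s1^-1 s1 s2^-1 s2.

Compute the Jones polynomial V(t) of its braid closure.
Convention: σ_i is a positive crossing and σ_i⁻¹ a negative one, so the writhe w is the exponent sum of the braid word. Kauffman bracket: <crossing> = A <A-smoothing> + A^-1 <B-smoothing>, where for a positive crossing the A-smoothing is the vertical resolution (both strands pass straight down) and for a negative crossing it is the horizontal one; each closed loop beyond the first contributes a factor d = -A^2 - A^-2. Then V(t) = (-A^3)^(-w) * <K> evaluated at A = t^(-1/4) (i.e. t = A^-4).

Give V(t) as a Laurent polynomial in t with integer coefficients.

The presented braid s2^-1 s1^-1 s1 s1 s1 s1 s1 s1 s1 s1 s1^-1 s1 s2^-1 s2 on 3 strands reduces by inverse Markov moves (closure unchanged at each step):
  Deconjugate: the word is γ·β·γ⁻¹ with γ = s2^-1 (prefix) and γ⁻¹ = s2 (suffix); strip both.
  Destabilize: the word has the form β·s2^-1 where s2^-1 occurs only as the final letter (β ∈ B_2); drop it and the last strand → 2 strands.
  Deconjugate: the word is γ·β·γ⁻¹ with γ = s1^-1 s1 (prefix) and γ⁻¹ = s1^-1 s1 (suffix); strip both.
Reduced to β = s1 s1 s1 s1 s1 s1 s1 on 2 strands, 7 crossings.
Compute on β:
Braid: s1 s1 s1 s1 s1 s1 s1 on 2 strands, 7 crossings.
Writhe w = (#positive) - (#negative) = 7 - 0 = 7.
Computing the Kauffman bracket via state sum. There are 2^7 = 128 states.
Smooth each crossing (0=||, 1=⌣⌢); contribution A^(Σ sign_k(1-2s_k)) * d^(L-1).
Tabulate the states by total A-exponent and number of loops L (A-exp: L × count):
  A^7: L=2 ×1
  A^5: L=1 ×7
  A^3: L=2 ×21
  A^1: L=3 ×35
  A^-1: L=4 ×35
  A^-3: L=5 ×21
  A^-5: L=6 ×7
  A^-7: L=7 ×1
Each group contributes A^e * Σ count * d^(L-1):
Powers of d = -A^2 - A^-2: d^2 = A^4 + 2 + A^-4; d^3 = -A^6 - 3*A^2 - 3*A^-2 - A^-6; d^4 = A^8 + 4*A^4 + 6 + 4*A^-4 + A^-8; d^5 = -A^10 - 5*A^6 - 10*A^2 - 10*A^-2 - 5*A^-6 - A^-10; d^6 = A^12 + 6*A^8 + 15*A^4 + 20 + 15*A^-4 + 6*A^-8 + A^-12.
  A^7 * (d) = -A^9 - A^5
  A^5 * (7) = 7*A^5
  A^3 * (21*d) = -21*A^5 - 21*A
  A^1 * (35*d^2) = 35*A^5 + 70*A + 35*A^-3
  A^-1 * (35*d^3) = -35*A^5 - 105*A - 105*A^-3 - 35*A^-7
  A^-3 * (21*d^4) = 21*A^5 + 84*A + 126*A^-3 + 84*A^-7 + 21*A^-11
  A^-5 * (7*d^5) = -7*A^5 - 35*A - 70*A^-3 - 70*A^-7 - 35*A^-11 - 7*A^-15
  A^-7 * (d^6) = A^5 + 6*A + 15*A^-3 + 20*A^-7 + 15*A^-11 + 6*A^-15 + A^-19
Summing the groups: <K> = -A^9 - A + A^-3 - A^-7 + A^-11 - A^-15 + A^-19
Normalise by the writhe: (-A^3)^(-w) = (-A^3)^(-7) = -A^-21, so f(A) = -A^-21 * <K> = A^-12 + A^-20 - A^-24 + A^-28 - A^-32 + A^-36 - A^-40.
Substitute A = t^(-1/4), i.e. A^e → t^(-e/4): V(t) = -t^10 + t^9 - t^8 + t^7 - t^6 + t^5 + t^3

Answer: -t^10 + t^9 - t^8 + t^7 - t^6 + t^5 + t^3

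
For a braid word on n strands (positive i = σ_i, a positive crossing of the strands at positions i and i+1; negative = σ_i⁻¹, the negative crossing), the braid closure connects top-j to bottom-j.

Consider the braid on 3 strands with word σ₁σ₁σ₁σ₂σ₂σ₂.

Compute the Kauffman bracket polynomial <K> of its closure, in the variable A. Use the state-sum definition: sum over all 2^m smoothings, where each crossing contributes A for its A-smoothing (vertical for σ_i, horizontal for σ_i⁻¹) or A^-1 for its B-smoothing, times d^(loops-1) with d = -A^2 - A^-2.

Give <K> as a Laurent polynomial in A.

Braid: s1 s1 s1 s2 s2 s2 on 3 strands, 6 crossings.
Writhe w = (#positive) - (#negative) = 6 - 0 = 6.
Enumerate smoothing states for the bracket polynomial. There are 2^6 = 64 states.
Smooth each crossing (0=||, 1=⌣⌢); contribution A^(Σ sign_k(1-2s_k)) * d^(L-1).
Tabulate the states by total A-exponent and number of loops L (A-exp: L × count):
  A^6: L=3 ×1
  A^4: L=2 ×6
  A^2: L=1 ×9, L=3 ×6
  A^0: L=2 ×18, L=4 ×2
  A^-2: L=3 ×15
  A^-4: L=4 ×6
  A^-6: L=5 ×1
Each group contributes A^e * Σ count * d^(L-1):
Powers of d = -A^2 - A^-2: d^2 = A^4 + 2 + A^-4; d^3 = -A^6 - 3*A^2 - 3*A^-2 - A^-6; d^4 = A^8 + 4*A^4 + 6 + 4*A^-4 + A^-8.
  A^6 * (d^2) = A^10 + 2*A^6 + A^2
  A^4 * (6*d) = -6*A^6 - 6*A^2
  A^2 * (9 + 6*d^2) = 6*A^6 + 21*A^2 + 6*A^-2
  A^0 * (18*d + 2*d^3) = -2*A^6 - 24*A^2 - 24*A^-2 - 2*A^-6
  A^-2 * (15*d^2) = 15*A^2 + 30*A^-2 + 15*A^-6
  A^-4 * (6*d^3) = -6*A^2 - 18*A^-2 - 18*A^-6 - 6*A^-10
  A^-6 * (d^4) = A^2 + 4*A^-2 + 6*A^-6 + 4*A^-10 + A^-14
Summing the groups: <K> = A^10 + 2*A^2 - 2*A^-2 + A^-6 - 2*A^-10 + A^-14

Answer: A^10 + 2*A^2 - 2*A^-2 + A^-6 - 2*A^-10 + A^-14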